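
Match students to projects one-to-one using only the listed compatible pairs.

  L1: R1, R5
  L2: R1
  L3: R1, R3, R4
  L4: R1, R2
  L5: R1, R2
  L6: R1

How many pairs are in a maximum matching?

4

Unit-capacity flow: source→left, listed edges, right→sink; max matching = max flow.
Augmenting path L1→R1 (+1); matched 1.
Augmenting path L3→R3 (+1); matched 2.
Augmenting path L4→R2 (+1); matched 3.
Augmenting path L2→R1→L1→R5 (+1); matched 4.
No augmenting path remains; maximum matching = 4.
König certificate: {L1, L3, R1, R2} is a vertex cover of size 4 (every listed pair touches it), so no matching can be larger.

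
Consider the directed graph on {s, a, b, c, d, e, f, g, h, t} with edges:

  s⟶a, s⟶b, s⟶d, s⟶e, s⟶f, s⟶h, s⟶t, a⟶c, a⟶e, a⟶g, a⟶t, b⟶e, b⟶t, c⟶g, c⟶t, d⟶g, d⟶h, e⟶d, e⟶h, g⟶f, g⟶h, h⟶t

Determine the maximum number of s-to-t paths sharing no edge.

4

Assign every edge capacity 1; by Menger, the answer equals the max flow.
Path s→t (+1); total 1.
Path s→a→t (+1); total 2.
Path s→b→t (+1); total 3.
Path s→h→t (+1); total 4.
No residual s→t path; max flow = 4.
Certifying cut of size 4: {h→t, s→a, s→b, s→t}.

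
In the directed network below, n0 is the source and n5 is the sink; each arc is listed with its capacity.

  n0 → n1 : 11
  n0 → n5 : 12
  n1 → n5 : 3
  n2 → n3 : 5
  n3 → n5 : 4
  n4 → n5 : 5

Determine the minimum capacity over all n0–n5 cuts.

15

Augment n0→n5: bottleneck 12, flow now 12.
Augment n0→n1→n5: bottleneck 3, flow now 15.
No augmenting path remains; maximum flow = 15.
By max-flow min-cut, the minimum cut capacity equals the max flow.
In the residual graph, reachable from n0: {n0, n1}.
Min-cut edges: n0→n5 (12), n1→n5 (3); capacity 12 + 3 = 15.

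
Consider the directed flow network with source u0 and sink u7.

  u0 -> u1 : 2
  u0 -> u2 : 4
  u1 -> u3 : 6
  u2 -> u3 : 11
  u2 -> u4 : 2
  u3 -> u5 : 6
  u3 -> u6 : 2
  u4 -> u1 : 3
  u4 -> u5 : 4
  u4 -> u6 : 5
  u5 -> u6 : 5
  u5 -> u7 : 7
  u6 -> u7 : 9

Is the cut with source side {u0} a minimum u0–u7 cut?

Given cut capacity: 2 + 4 = 6.
Augment u0→u1→u3→u5→u7: bottleneck 2, flow now 2.
Augment u0→u2→u3→u5→u7: bottleneck 4, flow now 6.
No augmenting path remains; maximum flow = 6.
Cut capacity 6 equals the max flow, so it is a minimum cut.

Yes — it is a minimum cut (capacity 6).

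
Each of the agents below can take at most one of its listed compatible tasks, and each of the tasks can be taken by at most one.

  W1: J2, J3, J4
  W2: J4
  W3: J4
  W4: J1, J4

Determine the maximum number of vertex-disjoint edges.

Unit-capacity flow: source→left, listed edges, right→sink; max matching = max flow.
Augmenting path W1→J2 (+1); matched 1.
Augmenting path W2→J4 (+1); matched 2.
Augmenting path W4→J1 (+1); matched 3.
No augmenting path remains; maximum matching = 3.
König certificate: {W1, W4, J4} is a vertex cover of size 3 (every listed pair touches it), so no matching can be larger.

3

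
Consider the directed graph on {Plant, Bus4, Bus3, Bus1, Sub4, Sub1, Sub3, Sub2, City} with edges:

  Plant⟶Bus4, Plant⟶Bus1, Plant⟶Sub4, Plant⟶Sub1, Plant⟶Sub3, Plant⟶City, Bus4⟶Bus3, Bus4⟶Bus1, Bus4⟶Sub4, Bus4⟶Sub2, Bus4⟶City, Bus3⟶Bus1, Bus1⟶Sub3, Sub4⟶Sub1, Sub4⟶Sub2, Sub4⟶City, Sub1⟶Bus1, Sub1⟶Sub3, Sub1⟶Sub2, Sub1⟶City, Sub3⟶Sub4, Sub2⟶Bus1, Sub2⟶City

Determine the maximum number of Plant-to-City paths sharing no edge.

Assign every edge capacity 1; by Menger, the answer equals the max flow.
Path Plant→City (+1); total 1.
Path Plant→Bus4→City (+1); total 2.
Path Plant→Sub4→City (+1); total 3.
Path Plant→Sub1→City (+1); total 4.
Path Plant→Sub3→Sub4→Sub2→City (+1); total 5.
No residual Plant→City path; max flow = 5.
Certifying cut of size 5: {Plant→Bus4, Plant→City, Plant→Sub1, Plant→Sub4, Sub3→Sub4}.

5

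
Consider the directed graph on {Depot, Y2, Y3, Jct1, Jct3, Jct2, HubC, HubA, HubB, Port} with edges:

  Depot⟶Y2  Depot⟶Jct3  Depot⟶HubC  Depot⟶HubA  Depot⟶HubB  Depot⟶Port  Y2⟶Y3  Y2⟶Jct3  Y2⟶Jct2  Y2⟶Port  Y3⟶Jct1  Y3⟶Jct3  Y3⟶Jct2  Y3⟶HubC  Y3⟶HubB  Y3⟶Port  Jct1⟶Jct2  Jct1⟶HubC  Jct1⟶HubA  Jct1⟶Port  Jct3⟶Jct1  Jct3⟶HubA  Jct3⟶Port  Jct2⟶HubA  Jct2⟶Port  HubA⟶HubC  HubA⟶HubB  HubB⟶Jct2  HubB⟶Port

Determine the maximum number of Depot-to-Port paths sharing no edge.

Assign every edge capacity 1; by Menger, the answer equals the max flow.
Path Depot→Port (+1); total 1.
Path Depot→Y2→Port (+1); total 2.
Path Depot→Jct3→Port (+1); total 3.
Path Depot→HubB→Port (+1); total 4.
Path Depot→HubA→HubB→Jct2→Port (+1); total 5.
No residual Depot→Port path; max flow = 5.
Certifying cut of size 5: {Depot→HubA, Depot→HubB, Depot→Jct3, Depot→Port, Depot→Y2}.

5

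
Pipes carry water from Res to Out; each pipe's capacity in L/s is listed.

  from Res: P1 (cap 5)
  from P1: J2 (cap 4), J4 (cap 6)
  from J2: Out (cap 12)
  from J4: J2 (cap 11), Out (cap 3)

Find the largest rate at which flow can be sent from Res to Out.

Augment Res→P1→J2→Out: bottleneck 4, flow now 4.
Augment Res→P1→J4→Out: bottleneck 1, flow now 5.
No augmenting path remains; maximum flow = 5.
In the residual graph, reachable from Res: {Res}.
Min-cut edges: Res→P1 (5); capacity 5 = 5.
This cut is saturated, so no flow can exceed 5.

5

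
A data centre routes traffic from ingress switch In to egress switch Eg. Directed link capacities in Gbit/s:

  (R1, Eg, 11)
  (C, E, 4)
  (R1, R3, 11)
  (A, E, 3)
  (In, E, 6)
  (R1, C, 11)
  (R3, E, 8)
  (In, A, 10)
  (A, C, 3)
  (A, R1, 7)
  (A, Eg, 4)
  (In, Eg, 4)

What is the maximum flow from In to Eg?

Augment In→Eg: bottleneck 4, flow now 4.
Augment In→A→Eg: bottleneck 4, flow now 8.
Augment In→A→R1→Eg: bottleneck 6, flow now 14.
No augmenting path remains; maximum flow = 14.
In the residual graph, reachable from In: {In, E}.
Min-cut edges: In→A (10), In→Eg (4); capacity 10 + 4 = 14.
This cut is saturated, so no flow can exceed 14.

14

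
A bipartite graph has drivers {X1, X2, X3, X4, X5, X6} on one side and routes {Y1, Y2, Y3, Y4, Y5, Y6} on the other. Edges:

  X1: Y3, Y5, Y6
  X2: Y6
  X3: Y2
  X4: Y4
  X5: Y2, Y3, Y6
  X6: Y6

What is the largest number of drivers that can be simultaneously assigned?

5

Unit-capacity flow: source→left, listed edges, right→sink; max matching = max flow.
Augmenting path X1→Y3 (+1); matched 1.
Augmenting path X2→Y6 (+1); matched 2.
Augmenting path X3→Y2 (+1); matched 3.
Augmenting path X4→Y4 (+1); matched 4.
Augmenting path X5→Y3→X1→Y5 (+1); matched 5.
No augmenting path remains; maximum matching = 5.
König certificate: {X1, X3, X4, X5, Y6} is a vertex cover of size 5 (every listed pair touches it), so no matching can be larger.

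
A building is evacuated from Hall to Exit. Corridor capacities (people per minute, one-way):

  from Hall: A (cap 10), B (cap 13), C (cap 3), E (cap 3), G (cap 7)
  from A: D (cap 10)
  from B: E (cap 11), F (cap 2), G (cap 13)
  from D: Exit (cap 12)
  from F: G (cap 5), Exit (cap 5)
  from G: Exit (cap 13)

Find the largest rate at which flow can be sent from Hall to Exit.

25

Augment Hall→G→Exit: bottleneck 7, flow now 7.
Augment Hall→A→D→Exit: bottleneck 10, flow now 17.
Augment Hall→B→F→Exit: bottleneck 2, flow now 19.
Augment Hall→B→G→Exit: bottleneck 6, flow now 25.
No augmenting path remains; maximum flow = 25.
In the residual graph, reachable from Hall: {Hall, B, C, E, G}.
Min-cut edges: Hall→A (10), B→F (2), G→Exit (13); capacity 10 + 2 + 13 = 25.
This cut is saturated, so no flow can exceed 25.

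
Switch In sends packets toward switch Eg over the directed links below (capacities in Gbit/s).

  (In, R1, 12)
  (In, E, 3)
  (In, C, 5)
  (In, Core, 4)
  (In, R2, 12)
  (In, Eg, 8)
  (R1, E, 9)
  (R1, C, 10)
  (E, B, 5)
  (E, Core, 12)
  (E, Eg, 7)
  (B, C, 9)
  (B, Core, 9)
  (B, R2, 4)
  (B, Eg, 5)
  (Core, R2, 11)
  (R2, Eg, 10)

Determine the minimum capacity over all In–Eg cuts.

30

Augment In→Eg: bottleneck 8, flow now 8.
Augment In→E→Eg: bottleneck 3, flow now 11.
Augment In→R2→Eg: bottleneck 10, flow now 21.
Augment In→R1→E→Eg: bottleneck 4, flow now 25.
Augment In→R1→E→B→Eg: bottleneck 5, flow now 30.
No augmenting path remains; maximum flow = 30.
By max-flow min-cut, the minimum cut capacity equals the max flow.
In the residual graph, reachable from In: {In, R1, C, Core, R2}.
Min-cut edges: In→E (3), In→Eg (8), R1→E (9), R2→Eg (10); capacity 3 + 8 + 9 + 10 = 30.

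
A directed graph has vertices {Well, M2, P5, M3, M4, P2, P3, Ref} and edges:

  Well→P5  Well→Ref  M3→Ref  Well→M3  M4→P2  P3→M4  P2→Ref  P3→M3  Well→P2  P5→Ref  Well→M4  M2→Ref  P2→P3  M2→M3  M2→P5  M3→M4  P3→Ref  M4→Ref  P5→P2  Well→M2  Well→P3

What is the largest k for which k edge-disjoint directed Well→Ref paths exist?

7

Assign every edge capacity 1; by Menger, the answer equals the max flow.
Path Well→Ref (+1); total 1.
Path Well→M2→Ref (+1); total 2.
Path Well→P5→Ref (+1); total 3.
Path Well→M3→Ref (+1); total 4.
Path Well→M4→Ref (+1); total 5.
Path Well→P2→Ref (+1); total 6.
Path Well→P3→Ref (+1); total 7.
No residual Well→Ref path; max flow = 7.
Certifying cut of size 7: {Well→M2, Well→M3, Well→M4, Well→P2, Well→P3, Well→P5, Well→Ref}.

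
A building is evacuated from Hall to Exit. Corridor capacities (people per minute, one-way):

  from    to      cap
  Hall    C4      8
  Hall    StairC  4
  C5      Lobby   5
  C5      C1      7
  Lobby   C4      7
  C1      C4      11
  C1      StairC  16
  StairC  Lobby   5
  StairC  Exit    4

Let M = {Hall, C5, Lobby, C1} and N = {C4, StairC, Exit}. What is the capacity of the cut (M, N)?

46

Edges leaving {Hall, C5, Lobby, C1}: Hall→C4 (8), Hall→StairC (4), Lobby→C4 (7), C1→C4 (11), C1→StairC (16).
Cut capacity = 8 + 4 + 7 + 11 + 16 = 46.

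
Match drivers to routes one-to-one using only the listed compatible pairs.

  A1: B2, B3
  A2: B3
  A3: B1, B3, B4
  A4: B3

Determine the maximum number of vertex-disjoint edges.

3

Unit-capacity flow: source→left, listed edges, right→sink; max matching = max flow.
Augmenting path A1→B2 (+1); matched 1.
Augmenting path A2→B3 (+1); matched 2.
Augmenting path A3→B1 (+1); matched 3.
No augmenting path remains; maximum matching = 3.
König certificate: {A1, A3, B3} is a vertex cover of size 3 (every listed pair touches it), so no matching can be larger.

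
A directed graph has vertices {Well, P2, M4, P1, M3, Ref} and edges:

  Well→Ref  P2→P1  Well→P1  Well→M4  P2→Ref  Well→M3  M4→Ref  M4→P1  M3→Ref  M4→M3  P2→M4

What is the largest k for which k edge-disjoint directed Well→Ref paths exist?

3

Assign every edge capacity 1; by Menger, the answer equals the max flow.
Path Well→Ref (+1); total 1.
Path Well→M4→Ref (+1); total 2.
Path Well→M3→Ref (+1); total 3.
No residual Well→Ref path; max flow = 3.
Certifying cut of size 3: {Well→M3, Well→M4, Well→Ref}.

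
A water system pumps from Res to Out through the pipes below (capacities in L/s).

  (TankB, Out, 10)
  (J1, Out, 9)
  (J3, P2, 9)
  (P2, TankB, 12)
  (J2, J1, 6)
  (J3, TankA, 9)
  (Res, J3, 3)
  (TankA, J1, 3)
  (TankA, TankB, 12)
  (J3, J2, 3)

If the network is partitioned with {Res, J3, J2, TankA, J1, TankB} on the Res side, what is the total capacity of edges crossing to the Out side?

Edges leaving {Res, J3, J2, TankA, J1, TankB}: J3→P2 (9), J1→Out (9), TankB→Out (10).
Cut capacity = 9 + 9 + 10 = 28.

28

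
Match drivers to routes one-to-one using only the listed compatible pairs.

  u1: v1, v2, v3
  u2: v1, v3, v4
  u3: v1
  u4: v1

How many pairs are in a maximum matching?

3

Unit-capacity flow: source→left, listed edges, right→sink; max matching = max flow.
Augmenting path u1→v1 (+1); matched 1.
Augmenting path u2→v3 (+1); matched 2.
Augmenting path u3→v1→u1→v2 (+1); matched 3.
No augmenting path remains; maximum matching = 3.
König certificate: {u1, u2, v1} is a vertex cover of size 3 (every listed pair touches it), so no matching can be larger.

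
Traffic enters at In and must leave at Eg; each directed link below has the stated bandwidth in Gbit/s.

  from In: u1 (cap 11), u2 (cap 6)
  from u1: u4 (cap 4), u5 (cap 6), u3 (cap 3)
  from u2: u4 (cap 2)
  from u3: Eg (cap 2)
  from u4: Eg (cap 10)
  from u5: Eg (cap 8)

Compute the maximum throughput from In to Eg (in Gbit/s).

13

Augment In→u1→u3→Eg: bottleneck 2, flow now 2.
Augment In→u1→u4→Eg: bottleneck 4, flow now 6.
Augment In→u1→u5→Eg: bottleneck 5, flow now 11.
Augment In→u2→u4→Eg: bottleneck 2, flow now 13.
No augmenting path remains; maximum flow = 13.
In the residual graph, reachable from In: {In, u2}.
Min-cut edges: In→u1 (11), u2→u4 (2); capacity 11 + 2 = 13.
This cut is saturated, so no flow can exceed 13.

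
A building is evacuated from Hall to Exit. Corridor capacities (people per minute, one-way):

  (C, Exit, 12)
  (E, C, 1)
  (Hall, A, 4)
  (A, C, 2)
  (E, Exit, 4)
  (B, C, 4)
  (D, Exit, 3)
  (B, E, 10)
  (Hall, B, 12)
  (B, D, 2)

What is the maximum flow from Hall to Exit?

Augment Hall→A→C→Exit: bottleneck 2, flow now 2.
Augment Hall→B→C→Exit: bottleneck 4, flow now 6.
Augment Hall→B→D→Exit: bottleneck 2, flow now 8.
Augment Hall→B→E→Exit: bottleneck 4, flow now 12.
Augment Hall→B→E→C→Exit: bottleneck 1, flow now 13.
No augmenting path remains; maximum flow = 13.
In the residual graph, reachable from Hall: {Hall, A, B, E}.
Min-cut edges: A→C (2), B→C (4), B→D (2), E→C (1), E→Exit (4); capacity 2 + 4 + 2 + 1 + 4 = 13.
This cut is saturated, so no flow can exceed 13.

13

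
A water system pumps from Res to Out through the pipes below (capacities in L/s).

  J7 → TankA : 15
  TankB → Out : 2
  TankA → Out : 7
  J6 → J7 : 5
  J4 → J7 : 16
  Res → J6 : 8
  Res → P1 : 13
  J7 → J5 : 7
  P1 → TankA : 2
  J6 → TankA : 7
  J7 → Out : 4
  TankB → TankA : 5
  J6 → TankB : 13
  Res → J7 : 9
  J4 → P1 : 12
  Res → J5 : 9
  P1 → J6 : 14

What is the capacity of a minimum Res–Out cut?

Augment Res→J7→Out: bottleneck 4, flow now 4.
Augment Res→P1→TankA→Out: bottleneck 2, flow now 6.
Augment Res→J6→TankB→Out: bottleneck 2, flow now 8.
Augment Res→J6→TankA→Out: bottleneck 5, flow now 13.
No augmenting path remains; maximum flow = 13.
By max-flow min-cut, the minimum cut capacity equals the max flow.
In the residual graph, reachable from Res: {Res, P1, J6, J7, J5, TankB, TankA}.
Min-cut edges: J7→Out (4), TankB→Out (2), TankA→Out (7); capacity 4 + 2 + 7 = 13.

13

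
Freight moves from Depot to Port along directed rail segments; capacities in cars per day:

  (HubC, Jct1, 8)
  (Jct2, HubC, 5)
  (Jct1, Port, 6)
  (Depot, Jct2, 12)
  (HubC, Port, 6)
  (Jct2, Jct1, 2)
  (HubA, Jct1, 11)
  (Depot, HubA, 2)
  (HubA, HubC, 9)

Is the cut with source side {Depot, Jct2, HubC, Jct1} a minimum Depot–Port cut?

Given cut capacity: 2 + 6 + 6 = 14.
Augment Depot→HubA→HubC→Port: bottleneck 2, flow now 2.
Augment Depot→Jct2→HubC→Port: bottleneck 4, flow now 6.
Augment Depot→Jct2→Jct1→Port: bottleneck 2, flow now 8.
Augment Depot→Jct2→HubC→Jct1→Port: bottleneck 1, flow now 9.
No augmenting path remains; maximum flow = 9.
In the residual graph, reachable from Depot: {Depot, Jct2}.
Min-cut edges: Depot→HubA (2), Jct2→HubC (5), Jct2→Jct1 (2); capacity 2 + 5 + 2 = 9.
Cut capacity 14 exceeds the max flow 9, so it is not minimum.

No — its capacity is 14, but the minimum cut has capacity 9.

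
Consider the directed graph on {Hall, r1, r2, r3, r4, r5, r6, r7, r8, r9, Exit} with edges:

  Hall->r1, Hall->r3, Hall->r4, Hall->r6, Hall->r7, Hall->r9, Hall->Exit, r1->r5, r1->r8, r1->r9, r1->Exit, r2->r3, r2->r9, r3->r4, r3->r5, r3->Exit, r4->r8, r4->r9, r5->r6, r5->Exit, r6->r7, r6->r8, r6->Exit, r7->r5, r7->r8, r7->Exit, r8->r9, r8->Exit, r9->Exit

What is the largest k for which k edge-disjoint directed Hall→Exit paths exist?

7

Assign every edge capacity 1; by Menger, the answer equals the max flow.
Path Hall→Exit (+1); total 1.
Path Hall→r1→Exit (+1); total 2.
Path Hall→r3→Exit (+1); total 3.
Path Hall→r6→Exit (+1); total 4.
Path Hall→r7→Exit (+1); total 5.
Path Hall→r9→Exit (+1); total 6.
Path Hall→r4→r8→Exit (+1); total 7.
No residual Hall→Exit path; max flow = 7.
Certifying cut of size 7: {Hall→Exit, Hall→r1, Hall→r3, Hall→r4, Hall→r6, Hall→r7, Hall→r9}.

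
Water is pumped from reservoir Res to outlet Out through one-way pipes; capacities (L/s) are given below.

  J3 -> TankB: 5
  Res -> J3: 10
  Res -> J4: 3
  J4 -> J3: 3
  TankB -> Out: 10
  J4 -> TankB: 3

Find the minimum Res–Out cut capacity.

Augment Res→J3→TankB→Out: bottleneck 5, flow now 5.
Augment Res→J4→TankB→Out: bottleneck 3, flow now 8.
No augmenting path remains; maximum flow = 8.
By max-flow min-cut, the minimum cut capacity equals the max flow.
In the residual graph, reachable from Res: {Res, J3}.
Min-cut edges: Res→J4 (3), J3→TankB (5); capacity 3 + 5 = 8.

8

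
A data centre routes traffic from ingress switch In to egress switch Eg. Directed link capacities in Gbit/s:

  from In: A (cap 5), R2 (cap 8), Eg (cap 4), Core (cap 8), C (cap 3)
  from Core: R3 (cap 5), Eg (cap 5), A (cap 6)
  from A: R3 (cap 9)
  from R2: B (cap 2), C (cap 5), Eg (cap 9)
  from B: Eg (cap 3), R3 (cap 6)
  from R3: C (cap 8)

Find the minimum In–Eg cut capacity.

17

Augment In→Eg: bottleneck 4, flow now 4.
Augment In→Core→Eg: bottleneck 5, flow now 9.
Augment In→R2→Eg: bottleneck 8, flow now 17.
No augmenting path remains; maximum flow = 17.
By max-flow min-cut, the minimum cut capacity equals the max flow.
In the residual graph, reachable from In: {In, Core, A, R3, C}.
Min-cut edges: In→R2 (8), In→Eg (4), Core→Eg (5); capacity 8 + 4 + 5 = 17.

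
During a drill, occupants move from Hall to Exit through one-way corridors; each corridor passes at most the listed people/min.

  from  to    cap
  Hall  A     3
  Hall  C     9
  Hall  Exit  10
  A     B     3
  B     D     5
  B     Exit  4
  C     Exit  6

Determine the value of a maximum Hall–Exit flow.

19

Augment Hall→Exit: bottleneck 10, flow now 10.
Augment Hall→C→Exit: bottleneck 6, flow now 16.
Augment Hall→A→B→Exit: bottleneck 3, flow now 19.
No augmenting path remains; maximum flow = 19.
In the residual graph, reachable from Hall: {Hall, C}.
Min-cut edges: Hall→A (3), Hall→Exit (10), C→Exit (6); capacity 3 + 10 + 6 = 19.
This cut is saturated, so no flow can exceed 19.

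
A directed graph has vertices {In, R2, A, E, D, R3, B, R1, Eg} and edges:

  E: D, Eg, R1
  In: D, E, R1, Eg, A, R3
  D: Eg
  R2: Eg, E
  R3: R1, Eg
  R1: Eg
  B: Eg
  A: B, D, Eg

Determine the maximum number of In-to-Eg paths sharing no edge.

6

Assign every edge capacity 1; by Menger, the answer equals the max flow.
Path In→Eg (+1); total 1.
Path In→A→Eg (+1); total 2.
Path In→E→Eg (+1); total 3.
Path In→D→Eg (+1); total 4.
Path In→R3→Eg (+1); total 5.
Path In→R1→Eg (+1); total 6.
No residual In→Eg path; max flow = 6.
Certifying cut of size 6: {In→A, In→D, In→E, In→Eg, In→R1, In→R3}.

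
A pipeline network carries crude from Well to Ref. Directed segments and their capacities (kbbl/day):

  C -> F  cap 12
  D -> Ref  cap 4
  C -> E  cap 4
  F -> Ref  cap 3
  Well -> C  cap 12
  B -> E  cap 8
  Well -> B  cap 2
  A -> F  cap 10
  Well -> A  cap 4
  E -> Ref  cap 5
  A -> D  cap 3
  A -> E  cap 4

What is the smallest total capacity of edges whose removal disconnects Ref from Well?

11

Augment Well→A→D→Ref: bottleneck 3, flow now 3.
Augment Well→A→E→Ref: bottleneck 1, flow now 4.
Augment Well→B→E→Ref: bottleneck 2, flow now 6.
Augment Well→C→E→Ref: bottleneck 2, flow now 8.
Augment Well→C→F→Ref: bottleneck 3, flow now 11.
No augmenting path remains; maximum flow = 11.
By max-flow min-cut, the minimum cut capacity equals the max flow.
In the residual graph, reachable from Well: {Well, A, B, C, E, F}.
Min-cut edges: A→D (3), E→Ref (5), F→Ref (3); capacity 3 + 5 + 3 = 11.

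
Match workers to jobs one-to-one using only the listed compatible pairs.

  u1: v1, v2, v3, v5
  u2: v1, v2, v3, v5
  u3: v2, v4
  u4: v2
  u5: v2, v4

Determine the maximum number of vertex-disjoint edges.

Unit-capacity flow: source→left, listed edges, right→sink; max matching = max flow.
Augmenting path u1→v1 (+1); matched 1.
Augmenting path u2→v2 (+1); matched 2.
Augmenting path u3→v4 (+1); matched 3.
Augmenting path u4→v2→u2→v3 (+1); matched 4.
No augmenting path remains; maximum matching = 4.
König certificate: {u1, u2, v2, v4} is a vertex cover of size 4 (every listed pair touches it), so no matching can be larger.

4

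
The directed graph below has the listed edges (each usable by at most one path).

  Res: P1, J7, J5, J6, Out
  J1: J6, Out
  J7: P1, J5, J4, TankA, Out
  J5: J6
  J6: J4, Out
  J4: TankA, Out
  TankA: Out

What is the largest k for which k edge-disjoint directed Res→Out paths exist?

Assign every edge capacity 1; by Menger, the answer equals the max flow.
Path Res→Out (+1); total 1.
Path Res→J7→Out (+1); total 2.
Path Res→J6→Out (+1); total 3.
Path Res→J5→J6→J4→Out (+1); total 4.
No residual Res→Out path; max flow = 4.
Certifying cut of size 4: {Res→J5, Res→J6, Res→J7, Res→Out}.

4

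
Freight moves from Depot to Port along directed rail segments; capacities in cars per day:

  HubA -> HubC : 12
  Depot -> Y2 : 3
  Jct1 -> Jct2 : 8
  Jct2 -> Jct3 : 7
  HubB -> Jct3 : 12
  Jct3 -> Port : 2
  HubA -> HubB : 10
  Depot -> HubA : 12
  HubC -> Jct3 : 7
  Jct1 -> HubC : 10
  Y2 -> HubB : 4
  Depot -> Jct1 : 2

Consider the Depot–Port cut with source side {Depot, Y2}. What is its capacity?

18

Edges leaving {Depot, Y2}: Depot→HubA (12), Depot→Jct1 (2), Y2→HubB (4).
Cut capacity = 12 + 2 + 4 = 18.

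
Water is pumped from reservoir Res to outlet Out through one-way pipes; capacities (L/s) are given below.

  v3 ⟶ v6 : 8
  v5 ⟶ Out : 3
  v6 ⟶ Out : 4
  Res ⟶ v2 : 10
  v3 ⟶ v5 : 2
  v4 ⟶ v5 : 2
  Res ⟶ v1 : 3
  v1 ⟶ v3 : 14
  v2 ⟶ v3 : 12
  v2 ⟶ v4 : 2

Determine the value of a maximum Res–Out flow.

7

Augment Res→v1→v3→v5→Out: bottleneck 2, flow now 2.
Augment Res→v1→v3→v6→Out: bottleneck 1, flow now 3.
Augment Res→v2→v3→v6→Out: bottleneck 3, flow now 6.
Augment Res→v2→v4→v5→Out: bottleneck 1, flow now 7.
No augmenting path remains; maximum flow = 7.
In the residual graph, reachable from Res: {Res, v1, v2, v3, v4, v5, v6}.
Min-cut edges: v5→Out (3), v6→Out (4); capacity 3 + 4 = 7.
This cut is saturated, so no flow can exceed 7.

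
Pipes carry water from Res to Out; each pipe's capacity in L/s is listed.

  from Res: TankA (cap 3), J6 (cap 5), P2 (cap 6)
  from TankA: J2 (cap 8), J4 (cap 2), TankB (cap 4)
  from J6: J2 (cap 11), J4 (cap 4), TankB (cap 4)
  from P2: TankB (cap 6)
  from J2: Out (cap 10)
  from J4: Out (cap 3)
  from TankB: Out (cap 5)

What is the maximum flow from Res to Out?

13

Augment Res→TankA→J2→Out: bottleneck 3, flow now 3.
Augment Res→J6→J2→Out: bottleneck 5, flow now 8.
Augment Res→P2→TankB→Out: bottleneck 5, flow now 13.
No augmenting path remains; maximum flow = 13.
In the residual graph, reachable from Res: {Res, P2, TankB}.
Min-cut edges: Res→TankA (3), Res→J6 (5), TankB→Out (5); capacity 3 + 5 + 5 = 13.
This cut is saturated, so no flow can exceed 13.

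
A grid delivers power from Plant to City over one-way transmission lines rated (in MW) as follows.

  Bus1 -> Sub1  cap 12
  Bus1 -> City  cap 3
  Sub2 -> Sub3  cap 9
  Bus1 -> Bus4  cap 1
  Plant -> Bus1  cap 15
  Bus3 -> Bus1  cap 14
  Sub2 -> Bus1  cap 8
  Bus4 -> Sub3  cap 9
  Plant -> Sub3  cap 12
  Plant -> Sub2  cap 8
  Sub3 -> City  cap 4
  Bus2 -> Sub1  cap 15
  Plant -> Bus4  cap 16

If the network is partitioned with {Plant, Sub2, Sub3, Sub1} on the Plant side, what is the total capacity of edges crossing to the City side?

Edges leaving {Plant, Sub2, Sub3, Sub1}: Plant→Bus4 (16), Plant→Bus1 (15), Sub2→Bus1 (8), Sub3→City (4).
Cut capacity = 16 + 15 + 8 + 4 = 43.

43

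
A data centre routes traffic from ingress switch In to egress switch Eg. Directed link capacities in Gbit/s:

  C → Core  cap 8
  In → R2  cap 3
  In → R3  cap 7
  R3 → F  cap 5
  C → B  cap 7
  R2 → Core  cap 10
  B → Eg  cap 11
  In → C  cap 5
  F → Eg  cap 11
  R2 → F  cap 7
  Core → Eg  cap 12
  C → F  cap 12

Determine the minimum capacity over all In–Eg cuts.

Augment In→R2→Core→Eg: bottleneck 3, flow now 3.
Augment In→R3→F→Eg: bottleneck 5, flow now 8.
Augment In→C→Core→Eg: bottleneck 5, flow now 13.
No augmenting path remains; maximum flow = 13.
By max-flow min-cut, the minimum cut capacity equals the max flow.
In the residual graph, reachable from In: {In, R3}.
Min-cut edges: In→R2 (3), In→C (5), R3→F (5); capacity 3 + 5 + 5 = 13.

13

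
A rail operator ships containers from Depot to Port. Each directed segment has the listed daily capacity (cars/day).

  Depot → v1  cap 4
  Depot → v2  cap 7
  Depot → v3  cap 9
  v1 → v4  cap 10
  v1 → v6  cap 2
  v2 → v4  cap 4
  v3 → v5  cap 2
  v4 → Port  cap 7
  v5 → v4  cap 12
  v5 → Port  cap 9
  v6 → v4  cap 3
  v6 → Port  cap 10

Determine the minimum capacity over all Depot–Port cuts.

Augment Depot→v1→v4→Port: bottleneck 4, flow now 4.
Augment Depot→v2→v4→Port: bottleneck 3, flow now 7.
Augment Depot→v3→v5→Port: bottleneck 2, flow now 9.
Augment Depot→v2→v4→v1→v6→Port: bottleneck 1, flow now 10. (uses reverse residual edge)
No augmenting path remains; maximum flow = 10.
By max-flow min-cut, the minimum cut capacity equals the max flow.
In the residual graph, reachable from Depot: {Depot, v2, v3}.
Min-cut edges: Depot→v1 (4), v2→v4 (4), v3→v5 (2); capacity 4 + 4 + 2 = 10.

10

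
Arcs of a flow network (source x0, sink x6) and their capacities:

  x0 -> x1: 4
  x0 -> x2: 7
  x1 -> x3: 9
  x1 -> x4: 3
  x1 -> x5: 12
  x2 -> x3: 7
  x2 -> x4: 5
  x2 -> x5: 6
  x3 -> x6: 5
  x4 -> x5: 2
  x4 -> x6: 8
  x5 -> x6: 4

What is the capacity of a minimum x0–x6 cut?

11

Augment x0→x1→x3→x6: bottleneck 4, flow now 4.
Augment x0→x2→x3→x6: bottleneck 1, flow now 5.
Augment x0→x2→x4→x6: bottleneck 5, flow now 10.
Augment x0→x2→x5→x6: bottleneck 1, flow now 11.
No augmenting path remains; maximum flow = 11.
By max-flow min-cut, the minimum cut capacity equals the max flow.
In the residual graph, reachable from x0: {x0}.
Min-cut edges: x0→x1 (4), x0→x2 (7); capacity 4 + 7 = 11.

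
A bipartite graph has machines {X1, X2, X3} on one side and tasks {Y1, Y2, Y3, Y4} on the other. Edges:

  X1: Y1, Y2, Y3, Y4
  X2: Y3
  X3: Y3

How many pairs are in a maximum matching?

Unit-capacity flow: source→left, listed edges, right→sink; max matching = max flow.
Augmenting path X1→Y1 (+1); matched 1.
Augmenting path X2→Y3 (+1); matched 2.
No augmenting path remains; maximum matching = 2.
König certificate: {X1, Y3} is a vertex cover of size 2 (every listed pair touches it), so no matching can be larger.

2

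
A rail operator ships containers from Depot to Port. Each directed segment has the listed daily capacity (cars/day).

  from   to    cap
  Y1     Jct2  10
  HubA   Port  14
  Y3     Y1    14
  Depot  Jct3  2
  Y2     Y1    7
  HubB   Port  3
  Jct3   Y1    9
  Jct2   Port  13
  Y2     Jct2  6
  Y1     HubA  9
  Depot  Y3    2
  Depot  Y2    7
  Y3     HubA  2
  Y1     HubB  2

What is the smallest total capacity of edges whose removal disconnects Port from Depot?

Augment Depot→Y2→Jct2→Port: bottleneck 6, flow now 6.
Augment Depot→Y3→HubA→Port: bottleneck 2, flow now 8.
Augment Depot→Y2→Y1→Jct2→Port: bottleneck 1, flow now 9.
Augment Depot→Jct3→Y1→Jct2→Port: bottleneck 2, flow now 11.
No augmenting path remains; maximum flow = 11.
By max-flow min-cut, the minimum cut capacity equals the max flow.
In the residual graph, reachable from Depot: {Depot}.
Min-cut edges: Depot→Y2 (7), Depot→Y3 (2), Depot→Jct3 (2); capacity 7 + 2 + 2 = 11.

11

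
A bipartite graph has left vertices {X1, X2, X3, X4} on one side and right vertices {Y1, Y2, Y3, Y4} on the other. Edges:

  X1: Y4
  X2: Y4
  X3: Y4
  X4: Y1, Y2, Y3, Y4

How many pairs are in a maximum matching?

Unit-capacity flow: source→left, listed edges, right→sink; max matching = max flow.
Augmenting path X1→Y4 (+1); matched 1.
Augmenting path X4→Y1 (+1); matched 2.
No augmenting path remains; maximum matching = 2.
König certificate: {X4, Y4} is a vertex cover of size 2 (every listed pair touches it), so no matching can be larger.

2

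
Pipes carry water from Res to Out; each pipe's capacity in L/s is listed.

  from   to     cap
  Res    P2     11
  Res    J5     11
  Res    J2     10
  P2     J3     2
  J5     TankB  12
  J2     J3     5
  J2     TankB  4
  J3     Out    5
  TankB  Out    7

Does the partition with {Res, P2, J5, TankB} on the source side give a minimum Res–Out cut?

Given cut capacity: 10 + 2 + 7 = 19.
Augment Res→P2→J3→Out: bottleneck 2, flow now 2.
Augment Res→J5→TankB→Out: bottleneck 7, flow now 9.
Augment Res→J2→J3→Out: bottleneck 3, flow now 12.
No augmenting path remains; maximum flow = 12.
In the residual graph, reachable from Res: {Res, P2, J5, J2, J3, TankB}.
Min-cut edges: J3→Out (5), TankB→Out (7); capacity 5 + 7 = 12.
Cut capacity 19 exceeds the max flow 12, so it is not minimum.

No — its capacity is 19, but the minimum cut has capacity 12.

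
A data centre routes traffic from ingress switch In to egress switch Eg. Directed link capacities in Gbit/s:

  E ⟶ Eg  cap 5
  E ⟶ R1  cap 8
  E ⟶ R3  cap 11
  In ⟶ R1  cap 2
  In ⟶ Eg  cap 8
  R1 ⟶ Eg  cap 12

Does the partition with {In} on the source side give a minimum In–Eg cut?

Given cut capacity: 2 + 8 = 10.
Augment In→Eg: bottleneck 8, flow now 8.
Augment In→R1→Eg: bottleneck 2, flow now 10.
No augmenting path remains; maximum flow = 10.
Cut capacity 10 equals the max flow, so it is a minimum cut.

Yes — it is a minimum cut (capacity 10).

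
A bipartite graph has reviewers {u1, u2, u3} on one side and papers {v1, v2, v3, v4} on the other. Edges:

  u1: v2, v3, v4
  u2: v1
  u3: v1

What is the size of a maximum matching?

2

Unit-capacity flow: source→left, listed edges, right→sink; max matching = max flow.
Augmenting path u1→v2 (+1); matched 1.
Augmenting path u2→v1 (+1); matched 2.
No augmenting path remains; maximum matching = 2.
König certificate: {u1, v1} is a vertex cover of size 2 (every listed pair touches it), so no matching can be larger.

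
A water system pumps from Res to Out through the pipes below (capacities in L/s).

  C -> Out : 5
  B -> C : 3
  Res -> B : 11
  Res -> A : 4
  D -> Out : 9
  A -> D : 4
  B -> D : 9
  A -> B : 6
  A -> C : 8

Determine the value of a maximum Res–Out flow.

Augment Res→A→C→Out: bottleneck 4, flow now 4.
Augment Res→B→C→Out: bottleneck 1, flow now 5.
Augment Res→B→D→Out: bottleneck 9, flow now 14.
No augmenting path remains; maximum flow = 14.
In the residual graph, reachable from Res: {Res, A, B, C, D}.
Min-cut edges: C→Out (5), D→Out (9); capacity 5 + 9 = 14.
This cut is saturated, so no flow can exceed 14.

14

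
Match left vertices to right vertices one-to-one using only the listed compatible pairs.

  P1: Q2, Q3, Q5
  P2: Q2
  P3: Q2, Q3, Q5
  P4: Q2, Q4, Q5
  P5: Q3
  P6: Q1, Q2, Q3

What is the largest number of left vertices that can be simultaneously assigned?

5

Unit-capacity flow: source→left, listed edges, right→sink; max matching = max flow.
Augmenting path P1→Q2 (+1); matched 1.
Augmenting path P3→Q3 (+1); matched 2.
Augmenting path P4→Q4 (+1); matched 3.
Augmenting path P6→Q1 (+1); matched 4.
Augmenting path P2→Q2→P1→Q5 (+1); matched 5.
No augmenting path remains; maximum matching = 5.
König certificate: {P4, P6, Q2, Q3, Q5} is a vertex cover of size 5 (every listed pair touches it), so no matching can be larger.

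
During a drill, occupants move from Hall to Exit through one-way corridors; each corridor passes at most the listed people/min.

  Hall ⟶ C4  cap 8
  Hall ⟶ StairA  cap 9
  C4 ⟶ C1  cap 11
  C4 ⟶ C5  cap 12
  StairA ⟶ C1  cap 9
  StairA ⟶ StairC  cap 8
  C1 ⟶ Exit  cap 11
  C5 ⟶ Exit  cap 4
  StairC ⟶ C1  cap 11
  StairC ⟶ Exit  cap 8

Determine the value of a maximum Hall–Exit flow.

Augment Hall→C4→C1→Exit: bottleneck 8, flow now 8.
Augment Hall→StairA→C1→Exit: bottleneck 3, flow now 11.
Augment Hall→StairA→StairC→Exit: bottleneck 6, flow now 17.
No augmenting path remains; maximum flow = 17.
In the residual graph, reachable from Hall: {Hall}.
Min-cut edges: Hall→C4 (8), Hall→StairA (9); capacity 8 + 9 = 17.
This cut is saturated, so no flow can exceed 17.

17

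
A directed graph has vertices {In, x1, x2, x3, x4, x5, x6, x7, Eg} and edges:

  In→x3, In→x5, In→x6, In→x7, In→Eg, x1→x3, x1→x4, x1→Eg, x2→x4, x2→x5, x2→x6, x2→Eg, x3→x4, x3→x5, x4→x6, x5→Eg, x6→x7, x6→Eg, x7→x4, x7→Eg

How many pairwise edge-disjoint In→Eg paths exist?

4

Assign every edge capacity 1; by Menger, the answer equals the max flow.
Path In→Eg (+1); total 1.
Path In→x5→Eg (+1); total 2.
Path In→x6→Eg (+1); total 3.
Path In→x7→Eg (+1); total 4.
No residual In→Eg path; max flow = 4.
Certifying cut of size 4: {In→Eg, x5→Eg, x6→Eg, x7→Eg}.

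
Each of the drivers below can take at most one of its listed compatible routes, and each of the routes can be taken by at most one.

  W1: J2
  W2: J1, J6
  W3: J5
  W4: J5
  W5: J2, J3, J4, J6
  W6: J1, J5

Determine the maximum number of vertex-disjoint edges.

Unit-capacity flow: source→left, listed edges, right→sink; max matching = max flow.
Augmenting path W1→J2 (+1); matched 1.
Augmenting path W2→J1 (+1); matched 2.
Augmenting path W3→J5 (+1); matched 3.
Augmenting path W5→J3 (+1); matched 4.
Augmenting path W6→J1→W2→J6 (+1); matched 5.
No augmenting path remains; maximum matching = 5.
König certificate: {W1, W2, W5, W6, J5} is a vertex cover of size 5 (every listed pair touches it), so no matching can be larger.

5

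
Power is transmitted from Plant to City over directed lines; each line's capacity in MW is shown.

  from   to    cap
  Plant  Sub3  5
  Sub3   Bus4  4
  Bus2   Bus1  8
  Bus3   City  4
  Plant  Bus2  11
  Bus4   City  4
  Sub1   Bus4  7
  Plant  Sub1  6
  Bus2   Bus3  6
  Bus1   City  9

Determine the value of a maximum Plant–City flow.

Augment Plant→Bus2→Bus3→City: bottleneck 4, flow now 4.
Augment Plant→Bus2→Bus1→City: bottleneck 7, flow now 11.
Augment Plant→Sub1→Bus4→City: bottleneck 4, flow now 15.
No augmenting path remains; maximum flow = 15.
In the residual graph, reachable from Plant: {Plant, Sub1, Sub3, Bus4}.
Min-cut edges: Plant→Bus2 (11), Bus4→City (4); capacity 11 + 4 = 15.
This cut is saturated, so no flow can exceed 15.

15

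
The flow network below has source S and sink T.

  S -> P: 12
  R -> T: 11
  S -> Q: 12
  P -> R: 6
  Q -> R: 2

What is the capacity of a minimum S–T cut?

Augment S→P→R→T: bottleneck 6, flow now 6.
Augment S→Q→R→T: bottleneck 2, flow now 8.
No augmenting path remains; maximum flow = 8.
By max-flow min-cut, the minimum cut capacity equals the max flow.
In the residual graph, reachable from S: {S, P, Q}.
Min-cut edges: P→R (6), Q→R (2); capacity 6 + 2 = 8.

8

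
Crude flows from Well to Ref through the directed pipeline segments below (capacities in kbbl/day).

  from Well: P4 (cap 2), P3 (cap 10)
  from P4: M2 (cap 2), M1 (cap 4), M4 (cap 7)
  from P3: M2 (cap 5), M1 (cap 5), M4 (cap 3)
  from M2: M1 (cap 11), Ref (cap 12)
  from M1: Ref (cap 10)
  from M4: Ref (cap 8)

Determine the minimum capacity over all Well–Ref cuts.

Augment Well→P4→M2→Ref: bottleneck 2, flow now 2.
Augment Well→P3→M2→Ref: bottleneck 5, flow now 7.
Augment Well→P3→M1→Ref: bottleneck 5, flow now 12.
No augmenting path remains; maximum flow = 12.
By max-flow min-cut, the minimum cut capacity equals the max flow.
In the residual graph, reachable from Well: {Well}.
Min-cut edges: Well→P4 (2), Well→P3 (10); capacity 2 + 10 = 12.

12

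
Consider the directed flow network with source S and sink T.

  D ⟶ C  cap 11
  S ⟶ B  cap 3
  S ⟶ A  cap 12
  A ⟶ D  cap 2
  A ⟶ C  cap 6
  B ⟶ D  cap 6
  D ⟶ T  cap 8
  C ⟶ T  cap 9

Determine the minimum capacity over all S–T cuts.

11

Augment S→A→C→T: bottleneck 6, flow now 6.
Augment S→A→D→T: bottleneck 2, flow now 8.
Augment S→B→D→T: bottleneck 3, flow now 11.
No augmenting path remains; maximum flow = 11.
By max-flow min-cut, the minimum cut capacity equals the max flow.
In the residual graph, reachable from S: {S, A}.
Min-cut edges: S→B (3), A→C (6), A→D (2); capacity 3 + 6 + 2 = 11.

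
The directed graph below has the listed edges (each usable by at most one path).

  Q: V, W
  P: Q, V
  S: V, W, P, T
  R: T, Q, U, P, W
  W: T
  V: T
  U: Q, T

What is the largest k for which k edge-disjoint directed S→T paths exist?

3

Assign every edge capacity 1; by Menger, the answer equals the max flow.
Path S→T (+1); total 1.
Path S→V→T (+1); total 2.
Path S→W→T (+1); total 3.
No residual S→T path; max flow = 3.
Certifying cut of size 3: {S→T, V→T, W→T}.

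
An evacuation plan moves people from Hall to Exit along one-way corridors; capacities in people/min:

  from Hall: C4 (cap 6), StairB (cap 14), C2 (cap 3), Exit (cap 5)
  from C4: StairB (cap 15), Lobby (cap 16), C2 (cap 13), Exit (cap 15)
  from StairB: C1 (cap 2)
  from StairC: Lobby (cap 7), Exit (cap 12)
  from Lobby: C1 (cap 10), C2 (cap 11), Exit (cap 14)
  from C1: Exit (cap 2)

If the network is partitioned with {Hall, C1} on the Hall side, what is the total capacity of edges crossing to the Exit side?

30

Edges leaving {Hall, C1}: Hall→C4 (6), Hall→StairB (14), Hall→C2 (3), Hall→Exit (5), C1→Exit (2).
Cut capacity = 6 + 14 + 3 + 5 + 2 = 30.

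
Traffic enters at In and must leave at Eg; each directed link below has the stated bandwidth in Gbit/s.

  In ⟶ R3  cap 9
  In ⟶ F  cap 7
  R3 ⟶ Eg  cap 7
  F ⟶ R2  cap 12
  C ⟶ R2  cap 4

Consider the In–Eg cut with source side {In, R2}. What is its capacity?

16

Edges leaving {In, R2}: In→R3 (9), In→F (7).
Cut capacity = 9 + 7 = 16.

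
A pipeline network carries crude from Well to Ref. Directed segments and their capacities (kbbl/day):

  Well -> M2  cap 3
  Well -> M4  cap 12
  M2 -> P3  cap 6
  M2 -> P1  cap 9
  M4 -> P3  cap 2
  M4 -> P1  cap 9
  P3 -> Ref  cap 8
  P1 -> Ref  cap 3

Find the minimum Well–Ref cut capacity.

8

Augment Well→M2→P3→Ref: bottleneck 3, flow now 3.
Augment Well→M4→P3→Ref: bottleneck 2, flow now 5.
Augment Well→M4→P1→Ref: bottleneck 3, flow now 8.
No augmenting path remains; maximum flow = 8.
By max-flow min-cut, the minimum cut capacity equals the max flow.
In the residual graph, reachable from Well: {Well, M4, P1}.
Min-cut edges: Well→M2 (3), M4→P3 (2), P1→Ref (3); capacity 3 + 2 + 3 = 8.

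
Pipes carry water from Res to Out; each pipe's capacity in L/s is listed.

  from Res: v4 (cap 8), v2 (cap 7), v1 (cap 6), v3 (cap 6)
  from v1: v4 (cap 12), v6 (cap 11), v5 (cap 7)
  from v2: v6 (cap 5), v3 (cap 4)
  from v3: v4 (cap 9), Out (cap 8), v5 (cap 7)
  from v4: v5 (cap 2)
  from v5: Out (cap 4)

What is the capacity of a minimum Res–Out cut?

12

Augment Res→v3→Out: bottleneck 6, flow now 6.
Augment Res→v1→v5→Out: bottleneck 4, flow now 10.
Augment Res→v2→v3→Out: bottleneck 2, flow now 12.
No augmenting path remains; maximum flow = 12.
By max-flow min-cut, the minimum cut capacity equals the max flow.
In the residual graph, reachable from Res: {Res, v1, v2, v3, v4, v5, v6}.
Min-cut edges: v3→Out (8), v5→Out (4); capacity 8 + 4 = 12.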